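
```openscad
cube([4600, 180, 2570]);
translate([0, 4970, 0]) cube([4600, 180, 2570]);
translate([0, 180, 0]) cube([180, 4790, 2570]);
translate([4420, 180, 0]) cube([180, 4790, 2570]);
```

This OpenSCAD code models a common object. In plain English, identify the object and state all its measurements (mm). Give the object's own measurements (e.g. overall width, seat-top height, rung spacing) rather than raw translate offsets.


The wall frame of a small rectangular building: four walls, each 2570 mm tall and 180 mm thick, enclosing a footprint 4600 mm (x) by 5150 mm (y) outside-to-outside, with no floor or roof. The front and back walls (the −y and +y sides) span the full width; the two side walls fit between them.


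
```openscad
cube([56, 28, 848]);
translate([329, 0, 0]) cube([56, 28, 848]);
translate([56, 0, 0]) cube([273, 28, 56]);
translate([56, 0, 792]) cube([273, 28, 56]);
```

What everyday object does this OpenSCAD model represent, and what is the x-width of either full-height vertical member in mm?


A picture frame. The border width is 56 mm.

Four thin pieces enclosing a rectangular opening — a picture frame. The two full-height stiles are 848 mm tall; the top rail sits at z = 792 and is 56 mm tall, so the border above the opening is 848 − 792 = 56 mm, matching the stile x-width.


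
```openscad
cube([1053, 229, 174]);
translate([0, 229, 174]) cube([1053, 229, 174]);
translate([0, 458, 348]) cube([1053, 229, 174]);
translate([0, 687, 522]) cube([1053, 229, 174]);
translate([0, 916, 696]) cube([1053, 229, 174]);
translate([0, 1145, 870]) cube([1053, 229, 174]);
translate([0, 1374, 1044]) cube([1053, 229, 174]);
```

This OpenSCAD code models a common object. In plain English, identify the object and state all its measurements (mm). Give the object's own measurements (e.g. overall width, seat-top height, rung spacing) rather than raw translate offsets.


A straight staircase of 7 solid steps. Each step is 1053 mm wide (x), 229 mm deep (y, the going) and 174 mm tall (the rise). The first step rests on the floor; each subsequent step sits one going further in +y and one rise higher in +z, directly behind and above the previous step with no overlap.


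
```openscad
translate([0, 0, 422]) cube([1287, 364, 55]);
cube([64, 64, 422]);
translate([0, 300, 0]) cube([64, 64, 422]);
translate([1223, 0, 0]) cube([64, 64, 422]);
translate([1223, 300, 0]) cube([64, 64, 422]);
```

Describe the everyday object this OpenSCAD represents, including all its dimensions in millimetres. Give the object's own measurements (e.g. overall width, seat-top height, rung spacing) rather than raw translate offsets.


A bench: a 1287×364 mm seat slab, 55 mm thick, top at z = 477 mm, on four 64×64 mm square legs flush with the seat corners and standing on z = 0.


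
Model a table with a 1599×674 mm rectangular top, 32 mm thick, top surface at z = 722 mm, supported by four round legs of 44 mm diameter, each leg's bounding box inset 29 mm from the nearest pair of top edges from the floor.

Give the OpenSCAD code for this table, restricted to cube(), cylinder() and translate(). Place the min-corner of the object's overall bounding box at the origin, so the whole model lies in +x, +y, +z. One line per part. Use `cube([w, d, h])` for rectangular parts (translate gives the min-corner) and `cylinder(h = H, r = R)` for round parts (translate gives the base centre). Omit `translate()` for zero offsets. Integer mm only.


translate([0, 0, 690]) cube([1599, 674, 32]);
translate([51, 51, 0]) cylinder(h = 690, r = 22);
translate([1548, 51, 0]) cylinder(h = 690, r = 22);
translate([51, 623, 0]) cylinder(h = 690, r = 22);
translate([1548, 623, 0]) cylinder(h = 690, r = 22);


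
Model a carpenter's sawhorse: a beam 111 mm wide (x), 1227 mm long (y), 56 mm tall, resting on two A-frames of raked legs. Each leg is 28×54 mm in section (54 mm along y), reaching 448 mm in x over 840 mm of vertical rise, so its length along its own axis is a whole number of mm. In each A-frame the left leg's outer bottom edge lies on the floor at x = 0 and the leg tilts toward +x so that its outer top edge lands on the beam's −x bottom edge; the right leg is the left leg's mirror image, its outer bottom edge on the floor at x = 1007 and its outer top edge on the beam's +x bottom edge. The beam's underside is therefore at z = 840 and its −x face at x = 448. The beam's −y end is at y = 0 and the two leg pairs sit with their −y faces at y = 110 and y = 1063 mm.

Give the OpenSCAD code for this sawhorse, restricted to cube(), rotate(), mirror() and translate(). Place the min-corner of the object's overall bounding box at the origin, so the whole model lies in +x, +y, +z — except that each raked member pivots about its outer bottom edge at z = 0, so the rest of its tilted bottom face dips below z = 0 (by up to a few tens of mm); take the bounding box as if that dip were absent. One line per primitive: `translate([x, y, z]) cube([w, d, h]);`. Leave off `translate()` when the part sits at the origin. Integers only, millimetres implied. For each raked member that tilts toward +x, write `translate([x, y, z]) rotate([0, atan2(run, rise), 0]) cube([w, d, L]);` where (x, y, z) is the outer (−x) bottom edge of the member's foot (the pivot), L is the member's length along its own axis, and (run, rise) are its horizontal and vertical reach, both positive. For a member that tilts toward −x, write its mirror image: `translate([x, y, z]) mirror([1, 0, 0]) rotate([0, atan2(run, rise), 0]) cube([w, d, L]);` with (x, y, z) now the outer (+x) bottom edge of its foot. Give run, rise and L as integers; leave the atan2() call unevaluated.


translate([448, 0, 840]) cube([111, 1227, 56]);
translate([0, 110, 0]) rotate([0, atan2(448, 840), 0]) cube([28, 54, 952]);
translate([1007, 110, 0]) mirror([1, 0, 0]) rotate([0, atan2(448, 840), 0]) cube([28, 54, 952]);
translate([0, 1063, 0]) rotate([0, atan2(448, 840), 0]) cube([28, 54, 952]);
translate([1007, 1063, 0]) mirror([1, 0, 0]) rotate([0, atan2(448, 840), 0]) cube([28, 54, 952]);


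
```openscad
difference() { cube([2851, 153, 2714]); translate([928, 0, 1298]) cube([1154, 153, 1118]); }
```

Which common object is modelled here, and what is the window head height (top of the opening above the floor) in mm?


A wall with a window opening. The window head height is 2416 mm.

A wall with a rectangular opening subtracted — a window. Sill at z = 1298, opening 1118 mm tall, so the head is at 1298 + 1118 = 2416 mm.


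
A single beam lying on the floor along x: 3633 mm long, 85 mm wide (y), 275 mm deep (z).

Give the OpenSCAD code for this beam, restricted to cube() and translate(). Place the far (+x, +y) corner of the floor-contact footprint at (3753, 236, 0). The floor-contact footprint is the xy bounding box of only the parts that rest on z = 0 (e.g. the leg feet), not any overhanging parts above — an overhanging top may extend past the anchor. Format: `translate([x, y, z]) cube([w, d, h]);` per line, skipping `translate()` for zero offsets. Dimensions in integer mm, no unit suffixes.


translate([120, 151, 0]) cube([3633, 85, 275]);


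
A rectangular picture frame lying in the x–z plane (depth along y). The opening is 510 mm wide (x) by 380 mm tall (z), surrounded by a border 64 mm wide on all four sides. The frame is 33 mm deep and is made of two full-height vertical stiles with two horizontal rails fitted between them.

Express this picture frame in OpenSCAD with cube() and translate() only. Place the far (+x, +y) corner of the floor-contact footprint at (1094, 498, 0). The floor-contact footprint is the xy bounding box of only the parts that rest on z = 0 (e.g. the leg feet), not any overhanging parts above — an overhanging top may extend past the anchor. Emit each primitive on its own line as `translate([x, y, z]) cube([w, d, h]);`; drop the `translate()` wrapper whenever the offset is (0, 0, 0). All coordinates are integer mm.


translate([456, 465, 0]) cube([64, 33, 508]);
translate([1030, 465, 0]) cube([64, 33, 508]);
translate([520, 465, 0]) cube([510, 33, 64]);
translate([520, 465, 444]) cube([510, 33, 64]);


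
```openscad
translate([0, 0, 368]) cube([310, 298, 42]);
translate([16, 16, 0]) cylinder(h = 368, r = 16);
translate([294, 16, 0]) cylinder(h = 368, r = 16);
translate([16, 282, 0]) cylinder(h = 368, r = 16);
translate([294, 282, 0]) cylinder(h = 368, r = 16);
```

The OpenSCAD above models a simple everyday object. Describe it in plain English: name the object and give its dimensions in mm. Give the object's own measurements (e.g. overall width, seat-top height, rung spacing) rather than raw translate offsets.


A simple wooden stool: a rectangular seat 310 mm (x) by 298 mm (y), 42 mm thick, top face at z = 410 mm, on four round legs, each 32 mm in diameter. The legs rest on z = 0, each leg's axis is inset half a diameter from the nearest pair of seat edges (so the leg's bounding box is flush with the corner).


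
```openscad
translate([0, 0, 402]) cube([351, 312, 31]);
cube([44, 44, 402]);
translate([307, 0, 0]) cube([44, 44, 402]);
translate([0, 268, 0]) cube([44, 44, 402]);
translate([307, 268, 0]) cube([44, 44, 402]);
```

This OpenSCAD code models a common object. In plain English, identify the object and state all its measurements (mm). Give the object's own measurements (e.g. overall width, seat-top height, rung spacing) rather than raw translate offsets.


A four-legged stool. The seat is a 351×312×31 mm slab whose top surface is at z = 433 mm; four square legs, each 44×44 mm in cross-section, run from the floor (z = 0) to the underside of the seat, each flush with a corner of the seat.


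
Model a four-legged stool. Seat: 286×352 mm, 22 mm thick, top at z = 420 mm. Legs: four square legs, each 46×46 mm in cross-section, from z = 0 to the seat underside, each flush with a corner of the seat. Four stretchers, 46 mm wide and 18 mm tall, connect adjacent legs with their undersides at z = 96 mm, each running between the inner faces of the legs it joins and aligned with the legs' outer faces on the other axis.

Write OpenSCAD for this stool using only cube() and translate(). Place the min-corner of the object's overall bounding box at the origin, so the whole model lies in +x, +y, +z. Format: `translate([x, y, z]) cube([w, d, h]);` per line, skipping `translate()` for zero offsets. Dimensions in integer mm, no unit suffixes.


translate([0, 0, 398]) cube([286, 352, 22]);
cube([46, 46, 398]);
translate([240, 0, 0]) cube([46, 46, 398]);
translate([0, 306, 0]) cube([46, 46, 398]);
translate([240, 306, 0]) cube([46, 46, 398]);
translate([46, 0, 96]) cube([194, 46, 18]);
translate([46, 306, 96]) cube([194, 46, 18]);
translate([0, 46, 96]) cube([46, 260, 18]);
translate([240, 46, 96]) cube([46, 260, 18]);


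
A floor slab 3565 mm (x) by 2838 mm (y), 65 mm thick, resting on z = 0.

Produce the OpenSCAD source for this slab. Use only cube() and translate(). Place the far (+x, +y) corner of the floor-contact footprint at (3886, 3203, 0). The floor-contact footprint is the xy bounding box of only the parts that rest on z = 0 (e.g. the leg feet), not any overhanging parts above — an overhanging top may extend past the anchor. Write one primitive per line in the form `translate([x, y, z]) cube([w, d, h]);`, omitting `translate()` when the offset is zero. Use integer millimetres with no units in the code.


translate([321, 365, 0]) cube([3565, 2838, 65]);


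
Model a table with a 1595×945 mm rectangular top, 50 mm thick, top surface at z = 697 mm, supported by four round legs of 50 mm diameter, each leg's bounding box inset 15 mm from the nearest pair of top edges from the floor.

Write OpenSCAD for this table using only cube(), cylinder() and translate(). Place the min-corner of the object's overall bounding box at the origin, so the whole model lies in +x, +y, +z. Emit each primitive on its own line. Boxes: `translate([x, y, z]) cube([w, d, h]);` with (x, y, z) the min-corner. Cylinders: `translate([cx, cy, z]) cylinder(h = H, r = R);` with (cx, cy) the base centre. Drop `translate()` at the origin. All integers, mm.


translate([0, 0, 647]) cube([1595, 945, 50]);
translate([40, 40, 0]) cylinder(h = 647, r = 25);
translate([1555, 40, 0]) cylinder(h = 647, r = 25);
translate([40, 905, 0]) cylinder(h = 647, r = 25);
translate([1555, 905, 0]) cylinder(h = 647, r = 25);


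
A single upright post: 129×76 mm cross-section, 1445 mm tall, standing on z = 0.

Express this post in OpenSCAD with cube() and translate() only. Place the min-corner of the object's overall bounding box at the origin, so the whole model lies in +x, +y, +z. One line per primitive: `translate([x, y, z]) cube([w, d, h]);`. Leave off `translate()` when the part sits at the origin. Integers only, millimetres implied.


cube([129, 76, 1445]);


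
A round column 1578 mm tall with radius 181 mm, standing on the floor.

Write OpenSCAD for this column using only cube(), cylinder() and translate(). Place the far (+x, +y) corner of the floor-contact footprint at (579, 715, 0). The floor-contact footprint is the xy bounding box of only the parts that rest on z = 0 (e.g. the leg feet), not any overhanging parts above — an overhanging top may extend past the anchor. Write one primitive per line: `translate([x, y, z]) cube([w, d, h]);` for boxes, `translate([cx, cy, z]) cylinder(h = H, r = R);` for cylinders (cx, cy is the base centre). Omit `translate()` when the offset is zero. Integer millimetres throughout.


translate([398, 534, 0]) cylinder(h = 1578, r = 181);


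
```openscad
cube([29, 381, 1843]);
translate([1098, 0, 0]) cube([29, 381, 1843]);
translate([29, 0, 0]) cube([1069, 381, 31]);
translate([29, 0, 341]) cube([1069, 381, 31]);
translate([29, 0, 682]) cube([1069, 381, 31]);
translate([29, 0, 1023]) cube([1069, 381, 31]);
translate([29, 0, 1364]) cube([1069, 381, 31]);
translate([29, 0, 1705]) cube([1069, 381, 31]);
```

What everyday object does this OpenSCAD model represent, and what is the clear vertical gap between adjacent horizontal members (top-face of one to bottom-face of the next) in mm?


A bookshelf. The clear shelf gap is 310 mm.

Two tall side panels with 6 horizontal boards between them — a bookshelf. The first two shelf undersides are at z = 0 and z = 341; with shelf thickness 31, the clear gap is 341 − 0 − 31 = 310 mm.


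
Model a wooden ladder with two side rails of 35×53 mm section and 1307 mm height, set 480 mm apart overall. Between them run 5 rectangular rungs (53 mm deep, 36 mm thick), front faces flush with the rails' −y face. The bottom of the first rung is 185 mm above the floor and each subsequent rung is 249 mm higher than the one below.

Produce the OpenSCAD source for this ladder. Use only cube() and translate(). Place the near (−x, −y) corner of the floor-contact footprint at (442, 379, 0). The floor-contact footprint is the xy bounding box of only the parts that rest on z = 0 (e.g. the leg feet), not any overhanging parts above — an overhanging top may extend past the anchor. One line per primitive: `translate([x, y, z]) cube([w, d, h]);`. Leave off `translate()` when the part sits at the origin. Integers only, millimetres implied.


translate([442, 379, 0]) cube([35, 53, 1307]);
translate([887, 379, 0]) cube([35, 53, 1307]);
translate([477, 379, 185]) cube([410, 53, 36]);
translate([477, 379, 434]) cube([410, 53, 36]);
translate([477, 379, 683]) cube([410, 53, 36]);
translate([477, 379, 932]) cube([410, 53, 36]);
translate([477, 379, 1181]) cube([410, 53, 36]);


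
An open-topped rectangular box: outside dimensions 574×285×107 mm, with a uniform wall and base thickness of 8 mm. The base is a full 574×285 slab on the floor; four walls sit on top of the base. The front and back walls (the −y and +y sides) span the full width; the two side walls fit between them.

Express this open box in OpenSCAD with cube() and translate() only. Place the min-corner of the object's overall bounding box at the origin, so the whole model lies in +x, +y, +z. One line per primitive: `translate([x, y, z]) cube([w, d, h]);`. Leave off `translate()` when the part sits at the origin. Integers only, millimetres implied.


cube([574, 285, 8]);
translate([0, 0, 8]) cube([574, 8, 99]);
translate([0, 277, 8]) cube([574, 8, 99]);
translate([0, 8, 8]) cube([8, 269, 99]);
translate([566, 8, 8]) cube([8, 269, 99]);


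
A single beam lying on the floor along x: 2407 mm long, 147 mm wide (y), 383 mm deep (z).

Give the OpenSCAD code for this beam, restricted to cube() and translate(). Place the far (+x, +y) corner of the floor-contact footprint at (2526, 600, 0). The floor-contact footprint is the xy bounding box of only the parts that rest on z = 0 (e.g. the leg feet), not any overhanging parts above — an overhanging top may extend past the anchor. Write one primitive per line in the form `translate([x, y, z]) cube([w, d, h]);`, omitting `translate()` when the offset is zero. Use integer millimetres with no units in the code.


translate([119, 453, 0]) cube([2407, 147, 383]);


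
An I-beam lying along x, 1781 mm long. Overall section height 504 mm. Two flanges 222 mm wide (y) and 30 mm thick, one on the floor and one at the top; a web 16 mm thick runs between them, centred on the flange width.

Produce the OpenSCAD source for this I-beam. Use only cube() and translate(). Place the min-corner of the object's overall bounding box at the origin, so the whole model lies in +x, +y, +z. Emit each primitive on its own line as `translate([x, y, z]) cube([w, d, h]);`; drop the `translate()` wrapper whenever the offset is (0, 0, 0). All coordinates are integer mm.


cube([1781, 222, 30]);
translate([0, 103, 30]) cube([1781, 16, 444]);
translate([0, 0, 474]) cube([1781, 222, 30]);


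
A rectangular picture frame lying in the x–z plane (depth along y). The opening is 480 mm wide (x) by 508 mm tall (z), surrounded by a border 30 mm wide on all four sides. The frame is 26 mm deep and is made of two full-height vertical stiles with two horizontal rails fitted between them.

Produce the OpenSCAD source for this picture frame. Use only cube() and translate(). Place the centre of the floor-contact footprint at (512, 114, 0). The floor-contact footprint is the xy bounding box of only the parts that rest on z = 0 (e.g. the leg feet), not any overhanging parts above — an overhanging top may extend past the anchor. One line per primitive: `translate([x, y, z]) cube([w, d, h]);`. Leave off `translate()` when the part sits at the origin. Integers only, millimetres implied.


translate([242, 101, 0]) cube([30, 26, 568]);
translate([752, 101, 0]) cube([30, 26, 568]);
translate([272, 101, 0]) cube([480, 26, 30]);
translate([272, 101, 538]) cube([480, 26, 30]);


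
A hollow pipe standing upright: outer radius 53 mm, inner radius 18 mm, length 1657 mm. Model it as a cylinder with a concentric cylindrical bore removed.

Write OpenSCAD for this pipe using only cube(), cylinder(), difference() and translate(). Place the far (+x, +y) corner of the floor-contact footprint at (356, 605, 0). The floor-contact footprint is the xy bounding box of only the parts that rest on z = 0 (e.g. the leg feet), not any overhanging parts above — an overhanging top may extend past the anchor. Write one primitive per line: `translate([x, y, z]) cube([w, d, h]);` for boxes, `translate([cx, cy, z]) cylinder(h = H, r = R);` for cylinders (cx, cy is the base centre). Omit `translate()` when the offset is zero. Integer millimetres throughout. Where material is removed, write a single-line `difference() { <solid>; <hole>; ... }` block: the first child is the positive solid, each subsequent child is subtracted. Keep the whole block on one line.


difference() { translate([303, 552, 0]) cylinder(h = 1657, r = 53); translate([303, 552, 0]) cylinder(h = 1657, r = 18); }


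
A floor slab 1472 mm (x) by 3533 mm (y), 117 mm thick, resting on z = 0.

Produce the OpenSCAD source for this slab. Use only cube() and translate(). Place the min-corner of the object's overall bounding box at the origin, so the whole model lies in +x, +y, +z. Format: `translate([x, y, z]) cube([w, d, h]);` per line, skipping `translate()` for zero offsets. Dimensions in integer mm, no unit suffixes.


cube([1472, 3533, 117]);


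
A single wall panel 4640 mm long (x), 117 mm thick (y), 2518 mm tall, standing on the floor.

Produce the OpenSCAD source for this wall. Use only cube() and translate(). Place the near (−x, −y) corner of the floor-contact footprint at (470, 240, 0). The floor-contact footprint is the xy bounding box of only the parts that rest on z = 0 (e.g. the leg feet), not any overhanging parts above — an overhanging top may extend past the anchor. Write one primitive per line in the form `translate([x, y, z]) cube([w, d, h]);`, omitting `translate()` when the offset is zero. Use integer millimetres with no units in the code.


translate([470, 240, 0]) cube([4640, 117, 2518]);


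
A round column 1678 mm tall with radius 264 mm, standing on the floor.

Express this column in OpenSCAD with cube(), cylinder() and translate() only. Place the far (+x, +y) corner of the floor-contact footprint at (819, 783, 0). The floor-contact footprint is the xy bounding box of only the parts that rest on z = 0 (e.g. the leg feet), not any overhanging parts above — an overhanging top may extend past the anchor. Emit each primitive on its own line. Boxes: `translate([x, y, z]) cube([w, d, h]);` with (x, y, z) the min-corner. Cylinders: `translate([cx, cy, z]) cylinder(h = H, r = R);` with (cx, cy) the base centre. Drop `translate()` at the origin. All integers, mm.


translate([555, 519, 0]) cylinder(h = 1678, r = 264);


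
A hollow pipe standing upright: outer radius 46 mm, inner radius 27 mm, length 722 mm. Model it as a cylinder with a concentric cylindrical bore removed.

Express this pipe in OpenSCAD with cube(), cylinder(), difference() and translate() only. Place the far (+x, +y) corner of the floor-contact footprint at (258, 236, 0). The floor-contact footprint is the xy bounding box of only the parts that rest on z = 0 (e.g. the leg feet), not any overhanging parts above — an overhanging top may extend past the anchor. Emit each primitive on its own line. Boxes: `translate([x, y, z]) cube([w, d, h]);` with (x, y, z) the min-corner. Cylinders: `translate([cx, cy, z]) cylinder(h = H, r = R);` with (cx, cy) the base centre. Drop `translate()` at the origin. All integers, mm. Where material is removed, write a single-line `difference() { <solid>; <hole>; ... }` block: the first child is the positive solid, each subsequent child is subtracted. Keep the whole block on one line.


difference() { translate([212, 190, 0]) cylinder(h = 722, r = 46); translate([212, 190, 0]) cylinder(h = 722, r = 27); }


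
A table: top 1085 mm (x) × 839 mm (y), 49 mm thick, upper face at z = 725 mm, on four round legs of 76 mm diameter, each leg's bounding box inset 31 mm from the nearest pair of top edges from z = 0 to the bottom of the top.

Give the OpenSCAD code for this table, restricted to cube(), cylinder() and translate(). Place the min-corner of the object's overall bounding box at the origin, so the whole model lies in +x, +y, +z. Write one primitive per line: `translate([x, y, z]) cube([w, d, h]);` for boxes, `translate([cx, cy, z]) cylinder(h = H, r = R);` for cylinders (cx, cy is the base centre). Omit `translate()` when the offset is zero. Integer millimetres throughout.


translate([0, 0, 676]) cube([1085, 839, 49]);
translate([69, 69, 0]) cylinder(h = 676, r = 38);
translate([1016, 69, 0]) cylinder(h = 676, r = 38);
translate([69, 770, 0]) cylinder(h = 676, r = 38);
translate([1016, 770, 0]) cylinder(h = 676, r = 38);


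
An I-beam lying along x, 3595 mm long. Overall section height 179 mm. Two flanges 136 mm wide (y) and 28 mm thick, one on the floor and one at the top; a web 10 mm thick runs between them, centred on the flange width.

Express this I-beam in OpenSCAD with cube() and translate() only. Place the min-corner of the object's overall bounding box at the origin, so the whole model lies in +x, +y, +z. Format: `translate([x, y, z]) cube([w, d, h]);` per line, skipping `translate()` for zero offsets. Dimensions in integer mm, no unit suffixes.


cube([3595, 136, 28]);
translate([0, 63, 28]) cube([3595, 10, 123]);
translate([0, 0, 151]) cube([3595, 136, 28]);


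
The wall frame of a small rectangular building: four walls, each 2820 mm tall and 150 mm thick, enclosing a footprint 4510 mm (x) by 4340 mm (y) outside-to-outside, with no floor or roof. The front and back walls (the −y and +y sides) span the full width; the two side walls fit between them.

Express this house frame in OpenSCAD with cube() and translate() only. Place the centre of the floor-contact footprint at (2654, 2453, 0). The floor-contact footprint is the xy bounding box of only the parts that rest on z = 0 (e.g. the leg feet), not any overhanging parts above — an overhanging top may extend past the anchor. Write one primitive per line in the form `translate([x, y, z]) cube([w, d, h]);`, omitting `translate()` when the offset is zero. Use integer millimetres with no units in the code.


translate([399, 283, 0]) cube([4510, 150, 2820]);
translate([399, 4473, 0]) cube([4510, 150, 2820]);
translate([399, 433, 0]) cube([150, 4040, 2820]);
translate([4759, 433, 0]) cube([150, 4040, 2820]);


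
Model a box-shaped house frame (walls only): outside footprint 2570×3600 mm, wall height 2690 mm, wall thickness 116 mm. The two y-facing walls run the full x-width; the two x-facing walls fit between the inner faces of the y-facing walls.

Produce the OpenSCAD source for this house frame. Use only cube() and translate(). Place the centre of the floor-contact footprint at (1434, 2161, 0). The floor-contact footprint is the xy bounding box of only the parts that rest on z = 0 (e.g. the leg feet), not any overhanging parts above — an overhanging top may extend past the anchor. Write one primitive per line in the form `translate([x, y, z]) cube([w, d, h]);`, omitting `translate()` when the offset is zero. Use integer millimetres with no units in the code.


translate([149, 361, 0]) cube([2570, 116, 2690]);
translate([149, 3845, 0]) cube([2570, 116, 2690]);
translate([149, 477, 0]) cube([116, 3368, 2690]);
translate([2603, 477, 0]) cube([116, 3368, 2690]);


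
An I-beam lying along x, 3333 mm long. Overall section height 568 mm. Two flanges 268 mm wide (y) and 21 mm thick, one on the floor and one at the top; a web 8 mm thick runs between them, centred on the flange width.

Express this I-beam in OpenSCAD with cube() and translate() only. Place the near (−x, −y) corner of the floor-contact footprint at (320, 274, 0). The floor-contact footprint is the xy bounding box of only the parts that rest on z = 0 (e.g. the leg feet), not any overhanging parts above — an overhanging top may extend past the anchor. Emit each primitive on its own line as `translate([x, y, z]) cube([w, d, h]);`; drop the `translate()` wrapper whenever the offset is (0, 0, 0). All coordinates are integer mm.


translate([320, 274, 0]) cube([3333, 268, 21]);
translate([320, 404, 21]) cube([3333, 8, 526]);
translate([320, 274, 547]) cube([3333, 268, 21]);


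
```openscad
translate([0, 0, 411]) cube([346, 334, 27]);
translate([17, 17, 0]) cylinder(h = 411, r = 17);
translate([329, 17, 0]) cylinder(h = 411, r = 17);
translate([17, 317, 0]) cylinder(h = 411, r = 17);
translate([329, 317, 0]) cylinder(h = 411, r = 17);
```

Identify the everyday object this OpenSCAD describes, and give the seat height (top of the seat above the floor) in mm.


A stool. The seat height is 438 mm.

A 346×334×27 slab at z = 411 on four corner cylinders — a stool. The seat top is 411 + 27 = 438 mm.


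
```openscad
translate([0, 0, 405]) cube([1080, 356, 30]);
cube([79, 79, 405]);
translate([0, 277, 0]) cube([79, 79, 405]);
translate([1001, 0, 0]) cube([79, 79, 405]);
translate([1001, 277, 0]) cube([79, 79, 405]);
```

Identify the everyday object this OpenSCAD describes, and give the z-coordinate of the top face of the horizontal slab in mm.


A bench. The seat-top height is 435 mm.

A long slab on four corner posts — a bench. The slab sits at z = 405 with thickness 30, so the top is 405 + 30 = 435 mm.


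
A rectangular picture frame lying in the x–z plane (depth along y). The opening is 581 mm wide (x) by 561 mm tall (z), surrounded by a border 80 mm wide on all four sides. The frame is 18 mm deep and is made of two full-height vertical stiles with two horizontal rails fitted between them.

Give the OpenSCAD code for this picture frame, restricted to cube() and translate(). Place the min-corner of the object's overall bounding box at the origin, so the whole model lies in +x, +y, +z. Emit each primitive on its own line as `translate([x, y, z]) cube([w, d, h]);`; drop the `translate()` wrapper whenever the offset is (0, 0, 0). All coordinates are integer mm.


cube([80, 18, 721]);
translate([661, 0, 0]) cube([80, 18, 721]);
translate([80, 0, 0]) cube([581, 18, 80]);
translate([80, 0, 641]) cube([581, 18, 80]);


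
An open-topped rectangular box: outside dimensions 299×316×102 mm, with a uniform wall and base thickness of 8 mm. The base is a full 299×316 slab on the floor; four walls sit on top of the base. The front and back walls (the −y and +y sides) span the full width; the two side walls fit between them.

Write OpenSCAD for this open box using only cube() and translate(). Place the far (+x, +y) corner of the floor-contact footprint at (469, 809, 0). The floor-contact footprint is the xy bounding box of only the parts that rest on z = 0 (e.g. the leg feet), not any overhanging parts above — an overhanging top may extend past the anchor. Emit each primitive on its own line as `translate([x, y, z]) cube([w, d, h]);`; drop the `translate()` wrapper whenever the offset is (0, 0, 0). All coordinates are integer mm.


translate([170, 493, 0]) cube([299, 316, 8]);
translate([170, 493, 8]) cube([299, 8, 94]);
translate([170, 801, 8]) cube([299, 8, 94]);
translate([170, 501, 8]) cube([8, 300, 94]);
translate([461, 501, 8]) cube([8, 300, 94]);


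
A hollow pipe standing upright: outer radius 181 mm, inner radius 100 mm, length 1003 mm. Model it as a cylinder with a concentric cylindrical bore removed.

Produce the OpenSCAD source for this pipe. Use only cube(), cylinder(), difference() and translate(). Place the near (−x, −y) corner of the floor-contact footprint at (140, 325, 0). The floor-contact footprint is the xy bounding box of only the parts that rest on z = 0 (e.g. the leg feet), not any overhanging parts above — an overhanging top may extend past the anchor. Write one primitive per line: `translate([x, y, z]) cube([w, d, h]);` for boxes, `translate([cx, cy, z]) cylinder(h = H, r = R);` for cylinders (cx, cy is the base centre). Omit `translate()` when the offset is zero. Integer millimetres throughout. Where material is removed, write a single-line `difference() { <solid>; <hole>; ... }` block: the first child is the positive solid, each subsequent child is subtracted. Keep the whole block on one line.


difference() { translate([321, 506, 0]) cylinder(h = 1003, r = 181); translate([321, 506, 0]) cylinder(h = 1003, r = 100); }


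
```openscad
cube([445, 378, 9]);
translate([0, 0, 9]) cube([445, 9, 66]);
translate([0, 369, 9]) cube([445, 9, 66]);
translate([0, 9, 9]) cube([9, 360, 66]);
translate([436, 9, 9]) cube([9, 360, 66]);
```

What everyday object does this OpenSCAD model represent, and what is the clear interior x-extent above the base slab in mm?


An open box. The internal width is 427 mm.

A 445×378 base slab with four walls standing on it — an open box. The base is 445 mm wide and the walls are 9 mm thick, so the internal width is 445 − 2 × 9 = 427 mm.


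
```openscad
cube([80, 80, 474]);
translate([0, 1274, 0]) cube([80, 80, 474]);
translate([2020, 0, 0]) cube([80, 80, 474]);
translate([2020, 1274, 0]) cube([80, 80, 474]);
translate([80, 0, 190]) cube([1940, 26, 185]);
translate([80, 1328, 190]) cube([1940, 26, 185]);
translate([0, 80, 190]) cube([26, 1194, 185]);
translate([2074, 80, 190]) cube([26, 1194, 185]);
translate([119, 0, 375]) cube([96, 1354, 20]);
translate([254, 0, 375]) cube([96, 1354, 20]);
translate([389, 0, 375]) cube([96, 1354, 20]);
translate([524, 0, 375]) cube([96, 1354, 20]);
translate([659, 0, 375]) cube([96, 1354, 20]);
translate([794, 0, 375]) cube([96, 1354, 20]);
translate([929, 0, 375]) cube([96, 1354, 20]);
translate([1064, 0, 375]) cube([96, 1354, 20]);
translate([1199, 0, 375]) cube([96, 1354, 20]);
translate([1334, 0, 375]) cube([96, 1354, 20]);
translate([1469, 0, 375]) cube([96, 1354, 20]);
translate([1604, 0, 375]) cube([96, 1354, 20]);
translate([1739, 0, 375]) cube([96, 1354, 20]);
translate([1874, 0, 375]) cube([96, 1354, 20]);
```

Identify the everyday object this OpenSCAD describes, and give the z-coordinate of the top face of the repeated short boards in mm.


A bed frame. The slat-top height is 395 mm.

Four posts, four rails, and a row of slats — a bed frame. Slats sit on the rails at z = 190 + 185 = 375; with slat thickness 20, the top is 395 mm.


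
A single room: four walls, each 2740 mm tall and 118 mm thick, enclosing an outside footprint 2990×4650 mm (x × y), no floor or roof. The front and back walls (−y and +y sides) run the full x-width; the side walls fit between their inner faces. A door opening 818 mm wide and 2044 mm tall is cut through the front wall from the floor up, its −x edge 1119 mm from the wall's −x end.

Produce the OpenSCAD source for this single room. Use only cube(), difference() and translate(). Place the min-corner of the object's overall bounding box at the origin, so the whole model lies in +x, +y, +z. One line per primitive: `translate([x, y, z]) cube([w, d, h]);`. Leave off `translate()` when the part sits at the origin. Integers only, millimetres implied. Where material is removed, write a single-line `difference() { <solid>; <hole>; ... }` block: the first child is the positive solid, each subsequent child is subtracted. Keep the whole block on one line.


difference() { cube([2990, 118, 2740]); translate([1119, 0, 0]) cube([818, 118, 2044]); }
translate([0, 4532, 0]) cube([2990, 118, 2740]);
translate([0, 118, 0]) cube([118, 4414, 2740]);
translate([2872, 118, 0]) cube([118, 4414, 2740]);


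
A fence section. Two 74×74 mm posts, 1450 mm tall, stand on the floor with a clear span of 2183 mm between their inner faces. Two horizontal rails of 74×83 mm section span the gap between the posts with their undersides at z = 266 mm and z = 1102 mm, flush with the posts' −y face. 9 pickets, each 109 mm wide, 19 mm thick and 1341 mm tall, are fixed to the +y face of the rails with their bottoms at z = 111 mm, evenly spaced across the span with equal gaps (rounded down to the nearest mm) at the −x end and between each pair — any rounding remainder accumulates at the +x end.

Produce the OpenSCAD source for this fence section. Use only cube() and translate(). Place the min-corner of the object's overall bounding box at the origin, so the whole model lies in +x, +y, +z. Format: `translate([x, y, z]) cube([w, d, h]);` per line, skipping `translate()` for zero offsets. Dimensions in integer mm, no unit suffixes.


cube([74, 74, 1450]);
translate([2257, 0, 0]) cube([74, 74, 1450]);
translate([74, 0, 266]) cube([2183, 74, 83]);
translate([74, 0, 1102]) cube([2183, 74, 83]);
translate([194, 74, 111]) cube([109, 19, 1341]);
translate([423, 74, 111]) cube([109, 19, 1341]);
translate([652, 74, 111]) cube([109, 19, 1341]);
translate([881, 74, 111]) cube([109, 19, 1341]);
translate([1110, 74, 111]) cube([109, 19, 1341]);
translate([1339, 74, 111]) cube([109, 19, 1341]);
translate([1568, 74, 111]) cube([109, 19, 1341]);
translate([1797, 74, 111]) cube([109, 19, 1341]);
translate([2026, 74, 111]) cube([109, 19, 1341]);


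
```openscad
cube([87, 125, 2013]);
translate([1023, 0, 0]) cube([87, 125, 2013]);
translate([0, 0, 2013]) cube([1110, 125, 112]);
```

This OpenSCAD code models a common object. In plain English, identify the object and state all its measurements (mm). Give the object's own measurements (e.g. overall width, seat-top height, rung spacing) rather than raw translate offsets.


A door frame. The clear opening is 936 mm wide and 2013 mm high. Two 87 mm wide jambs, 125 mm deep, stand either side of the opening from the floor to the top of the opening. A 112 mm thick head sits across the top of both jambs, spanning the full outside width of the frame.


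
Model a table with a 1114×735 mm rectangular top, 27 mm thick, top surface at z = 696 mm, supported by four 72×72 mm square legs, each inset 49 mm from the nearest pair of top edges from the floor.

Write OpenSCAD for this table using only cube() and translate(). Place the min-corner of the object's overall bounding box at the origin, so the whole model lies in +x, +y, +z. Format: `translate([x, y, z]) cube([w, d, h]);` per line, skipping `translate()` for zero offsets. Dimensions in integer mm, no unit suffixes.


translate([0, 0, 669]) cube([1114, 735, 27]);
translate([49, 49, 0]) cube([72, 72, 669]);
translate([993, 49, 0]) cube([72, 72, 669]);
translate([49, 614, 0]) cube([72, 72, 669]);
translate([993, 614, 0]) cube([72, 72, 669]);


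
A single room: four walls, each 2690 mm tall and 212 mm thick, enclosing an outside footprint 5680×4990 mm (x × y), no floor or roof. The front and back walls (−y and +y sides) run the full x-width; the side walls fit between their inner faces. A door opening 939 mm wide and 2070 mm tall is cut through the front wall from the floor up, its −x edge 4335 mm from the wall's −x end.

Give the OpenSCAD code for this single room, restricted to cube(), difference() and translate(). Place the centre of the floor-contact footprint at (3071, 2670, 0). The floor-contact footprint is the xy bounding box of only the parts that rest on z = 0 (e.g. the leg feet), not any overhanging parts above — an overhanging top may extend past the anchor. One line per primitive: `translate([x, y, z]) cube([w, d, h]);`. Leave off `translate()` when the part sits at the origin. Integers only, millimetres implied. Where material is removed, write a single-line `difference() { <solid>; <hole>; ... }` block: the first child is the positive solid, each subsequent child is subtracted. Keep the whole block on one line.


difference() { translate([231, 175, 0]) cube([5680, 212, 2690]); translate([4566, 175, 0]) cube([939, 212, 2070]); }
translate([231, 4953, 0]) cube([5680, 212, 2690]);
translate([231, 387, 0]) cube([212, 4566, 2690]);
translate([5699, 387, 0]) cube([212, 4566, 2690]);


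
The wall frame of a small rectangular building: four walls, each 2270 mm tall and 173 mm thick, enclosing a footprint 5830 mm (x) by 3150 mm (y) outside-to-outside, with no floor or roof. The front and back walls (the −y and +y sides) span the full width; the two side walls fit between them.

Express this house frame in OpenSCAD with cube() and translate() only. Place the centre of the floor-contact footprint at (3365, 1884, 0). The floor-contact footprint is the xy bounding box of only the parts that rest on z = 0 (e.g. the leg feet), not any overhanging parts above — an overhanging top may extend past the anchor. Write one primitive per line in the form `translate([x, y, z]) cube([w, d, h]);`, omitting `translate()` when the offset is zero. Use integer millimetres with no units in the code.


translate([450, 309, 0]) cube([5830, 173, 2270]);
translate([450, 3286, 0]) cube([5830, 173, 2270]);
translate([450, 482, 0]) cube([173, 2804, 2270]);
translate([6107, 482, 0]) cube([173, 2804, 2270]);


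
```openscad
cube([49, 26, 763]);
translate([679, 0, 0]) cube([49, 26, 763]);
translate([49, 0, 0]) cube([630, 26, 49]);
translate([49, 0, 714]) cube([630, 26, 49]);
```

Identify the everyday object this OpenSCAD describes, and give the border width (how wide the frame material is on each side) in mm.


A picture frame. The border width is 49 mm.

Four thin pieces enclosing a rectangular opening — a picture frame. The two full-height stiles are 763 mm tall; the top rail sits at z = 714 and is 49 mm tall, so the border above the opening is 763 − 714 = 49 mm, matching the stile x-width.
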